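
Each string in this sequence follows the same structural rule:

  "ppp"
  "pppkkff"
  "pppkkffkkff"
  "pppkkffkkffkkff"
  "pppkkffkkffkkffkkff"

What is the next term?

The strings grow by a fixed suffix kkff each time.
Applying this once more to pppkkffkkffkkffkkff:

pppkkffkkffkkffkkffkkff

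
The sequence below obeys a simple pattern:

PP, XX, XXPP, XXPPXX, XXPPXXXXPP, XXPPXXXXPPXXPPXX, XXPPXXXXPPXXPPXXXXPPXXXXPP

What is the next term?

XXPPXXXXPPXXPPXXXXPPXXXXPPXXPPXXXXPPXXPPXX

Each term (from the third on) is the previous term followed by the one before it: term 3 = XX·PP = XXPP.
So term 8 is XXPPXXXXPPXXPPXXXXPPXXXXPP·XXPPXXXXPPXXPPXX.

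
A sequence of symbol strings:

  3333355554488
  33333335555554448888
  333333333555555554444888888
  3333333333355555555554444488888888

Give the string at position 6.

333333333333333555555555555554444444888888888888

The n-th term is 2n+3 3's then 2n+2 5's then n+1 4's then 2n 8's (n = 1, 2, …).
For term 6, n = 6, so the run lengths are 15, 14, 7, 12.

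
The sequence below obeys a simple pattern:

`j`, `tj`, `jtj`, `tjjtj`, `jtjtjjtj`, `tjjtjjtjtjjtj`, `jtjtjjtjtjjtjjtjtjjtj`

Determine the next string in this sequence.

This is a Fibonacci-style word recurrence s(k) = s(k−2)·s(k−1): e.g. j·tj = jtj.
So term 8 is tjjtjjtjtjjtj·jtjtjjtjtjjtjjtjtjjtj.

tjjtjjtjtjjtjjtjtjjtjtjjtjjtjtjjtj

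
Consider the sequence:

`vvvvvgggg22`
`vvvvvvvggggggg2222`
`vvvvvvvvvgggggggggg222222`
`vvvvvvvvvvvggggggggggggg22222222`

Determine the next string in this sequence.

Term n consists of 2n+3 v's, followed by 3n+1 g's, followed by 2n 2's (n = 1, 2, …).
For the next term, n = 5, so the run lengths are 13, 16, 10.

vvvvvvvvvvvvvgggggggggggggggg2222222222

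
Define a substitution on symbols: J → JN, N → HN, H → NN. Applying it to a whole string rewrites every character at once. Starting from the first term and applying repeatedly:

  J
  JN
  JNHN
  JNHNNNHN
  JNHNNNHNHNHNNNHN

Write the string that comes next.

Applying the rule to each of the 16 symbols of JNHNNNHNHNHNNNHN gives the pieces JN HN NN HN HN HN NN HN NN HN NN HN HN HN NN HN, which concatenate to the answer.

JNHNNNHNHNHNNNHNNNHNNNHNHNHNNNHN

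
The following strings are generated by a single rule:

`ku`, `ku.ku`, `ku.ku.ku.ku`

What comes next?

Every step duplicates the string with '.' between the halves.
So the next term is two copies of ku.ku.ku.ku with '.' between the halves.

ku.ku.ku.ku.ku.ku.ku.ku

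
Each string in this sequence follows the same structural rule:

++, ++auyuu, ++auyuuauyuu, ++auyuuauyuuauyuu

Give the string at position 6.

Every step adds auyuu to the end: s(k+1) = s(k)·auyuu.
From ++auyuuauyuuauyuu, 2 further steps: ++auyuuauyuuauyuu → ++auyuuauyuuauyuuauyuu → (answer).

++auyuuauyuuauyuuauyuuauyuu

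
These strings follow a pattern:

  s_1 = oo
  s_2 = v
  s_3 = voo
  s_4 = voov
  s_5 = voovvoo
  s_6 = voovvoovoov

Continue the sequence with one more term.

Each term (from the third on) is the previous term followed by the one before it: term 3 = v·oo = voo.
So term 7 is voovvoovoov·voovvoo.

voovvoovoovvoovvoo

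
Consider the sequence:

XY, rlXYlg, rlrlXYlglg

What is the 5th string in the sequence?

Each term wraps the previous one in rl on the left and lg on the right.
From rlrlXYlglg, 2 further steps: rlrlXYlglg → rlrlrlXYlglglg → (answer).

rlrlrlrlXYlglglglg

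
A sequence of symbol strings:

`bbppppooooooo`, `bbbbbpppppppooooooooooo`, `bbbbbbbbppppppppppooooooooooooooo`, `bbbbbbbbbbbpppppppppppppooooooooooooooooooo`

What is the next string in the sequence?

bbbbbbbbbbbbbbppppppppppppppppooooooooooooooooooooooo

Reading off run lengths: b runs 2, 5, 8, 11; p runs 4, 7, 10, 13; o runs 7, 11, 15, 19 — each is linear in n (n = 1, 2, …).
Setting n = 5 gives 14, 16, 23 characters in each block.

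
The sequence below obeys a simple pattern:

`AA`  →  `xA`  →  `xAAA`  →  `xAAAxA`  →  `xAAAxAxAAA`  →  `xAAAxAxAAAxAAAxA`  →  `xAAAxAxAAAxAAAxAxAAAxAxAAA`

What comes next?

Each term (from the third on) is the previous term followed by the one before it: term 3 = xA·AA = xAAA.
Continuing: xAAAxAxAAAxAAAxAxAAAxAxAAA · xAAAxAxAAAxAAAxA gives term 8.

xAAAxAxAAAxAAAxAxAAAxAxAAAxAAAxAxAAAxAAAxA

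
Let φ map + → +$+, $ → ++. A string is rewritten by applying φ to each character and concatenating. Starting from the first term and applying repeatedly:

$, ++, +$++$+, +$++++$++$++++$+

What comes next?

φ(+$++++$++$++++$+) expands symbol-by-symbol to +$+ ++ +$+ +$+ +$+ +$+ ++ +$+ +$+ ++ +$+ +$+ +$+ +$+ ++ +$+; joining the 16 pieces gives the next term.

+$++++$++$++$++$++++$++$++++$++$++$++$++++$+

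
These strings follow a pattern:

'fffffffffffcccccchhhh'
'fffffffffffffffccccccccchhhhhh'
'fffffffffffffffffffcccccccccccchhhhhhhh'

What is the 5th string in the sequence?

The n-th term is 4n+3 f's then 3n c's then 2n h's, where the shown terms are n = 2, 3, 4.
At n = 6 the blocks have lengths 27, 18, 12.

fffffffffffffffffffffffffffcccccccccccccccccchhhhhhhhhhhh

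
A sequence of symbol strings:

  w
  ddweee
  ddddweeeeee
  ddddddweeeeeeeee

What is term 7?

Every step adds dd to the front and eee to the end of the previous string.
From ddddddweeeeeeeee, 3 further steps: ddddddweeeeeeeee → ddddddddweeeeeeeeeeee → ddddddddddweeeeeeeeeeeeeee → (answer).

ddddddddddddweeeeeeeeeeeeeeeeee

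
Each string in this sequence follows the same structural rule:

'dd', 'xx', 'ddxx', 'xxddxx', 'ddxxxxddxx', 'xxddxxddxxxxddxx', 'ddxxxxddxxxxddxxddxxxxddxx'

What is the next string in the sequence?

From term 3 onward, concatenate the second-to-last term with the last: dd·xx = ddxx, xx·ddxx = xxddxx, …
So term 8 is xxddxxddxxxxddxx·ddxxxxddxxxxddxxddxxxxddxx.

xxddxxddxxxxddxxddxxxxddxxxxddxxddxxxxddxx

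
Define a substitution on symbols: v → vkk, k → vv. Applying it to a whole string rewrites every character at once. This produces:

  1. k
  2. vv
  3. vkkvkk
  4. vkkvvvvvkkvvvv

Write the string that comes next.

vkkvvvvvkkvkkvkkvkkvkkvvvvvkkvkkvkkvkk

φ(vkkvvvvvkkvvvv) expands symbol-by-symbol to vkk vv vv vkk vkk vkk vkk vkk vv vv vkk vkk vkk vkk; joining the 14 pieces gives the next term.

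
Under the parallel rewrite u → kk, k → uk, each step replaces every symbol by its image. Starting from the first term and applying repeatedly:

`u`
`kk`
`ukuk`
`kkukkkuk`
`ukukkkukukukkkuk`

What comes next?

kkukkkukukukkkukkkukkkukukukkkuk

Replace each of the 16 characters of ukukkkukukukkkuk in place — kk uk kk uk uk uk kk uk kk uk kk uk uk uk kk uk — and concatenate.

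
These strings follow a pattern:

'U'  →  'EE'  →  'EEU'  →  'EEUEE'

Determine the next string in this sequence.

Each term (from the third on) is the previous term followed by the one before it: term 3 = EE·U = EEU.
The next term joins EEUEE and EEU.

EEUEEEEU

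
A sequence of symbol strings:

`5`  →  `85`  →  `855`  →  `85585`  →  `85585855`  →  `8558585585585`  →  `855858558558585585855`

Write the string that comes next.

This is a Fibonacci-style word recurrence s(k) = s(k−1)·s(k−2): e.g. 85·5 = 855.
So term 8 is 855858558558585585855·8558585585585.

8558585585585855858558558585585585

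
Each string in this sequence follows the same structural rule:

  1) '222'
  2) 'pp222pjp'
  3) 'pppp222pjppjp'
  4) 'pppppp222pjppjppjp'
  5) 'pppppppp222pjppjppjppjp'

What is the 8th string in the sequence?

pppppppppppppp222pjppjppjppjppjppjppjp

Every step adds pp to the front and pjp to the end of the previous string.
From pppppppp222pjppjppjppjp, 3 further steps: pppppppp222pjppjppjppjp → pppppppppp222pjppjppjppjppjp → pppppppppppp222pjppjppjppjppjppjp → (answer).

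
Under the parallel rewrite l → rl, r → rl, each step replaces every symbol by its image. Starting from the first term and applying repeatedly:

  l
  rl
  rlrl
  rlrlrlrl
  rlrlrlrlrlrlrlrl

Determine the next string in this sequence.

rlrlrlrlrlrlrlrlrlrlrlrlrlrlrlrl

Replace each of the 16 characters of rlrlrlrlrlrlrlrl in place — rl rl rl rl rl rl rl rl rl rl rl rl rl rl rl rl — and concatenate.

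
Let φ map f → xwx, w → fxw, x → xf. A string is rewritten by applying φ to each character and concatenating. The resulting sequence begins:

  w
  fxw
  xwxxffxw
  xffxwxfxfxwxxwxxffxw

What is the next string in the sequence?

Applying the rule to each of the 20 symbols of xffxwxfxfxwxxwxxffxw gives the pieces xf xwx xwx xf fxw xf xwx xf xwx xf fxw xf xf fxw xf xf xwx xwx xf fxw, which concatenate to the answer.

xfxwxxwxxffxwxfxwxxfxwxxffxwxfxffxwxfxfxwxxwxxffxw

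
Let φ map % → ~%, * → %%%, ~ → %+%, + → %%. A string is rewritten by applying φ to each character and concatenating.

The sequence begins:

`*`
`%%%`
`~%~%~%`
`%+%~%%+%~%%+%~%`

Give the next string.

Applying the rule to each of the 15 symbols of %+%~%%+%~%%+%~% gives the pieces ~% %% ~% %+% ~% ~% %% ~% %+% ~% ~% %% ~% %+% ~%, which concatenate to the answer.

~%%%~%%+%~%~%%%~%%+%~%~%%%~%%+%~%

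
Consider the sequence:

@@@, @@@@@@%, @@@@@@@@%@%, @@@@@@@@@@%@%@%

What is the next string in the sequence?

@@@@@@@@@@@@%@%@%@%

s(k+1) = @@·s(k)·@%, so each term gains @@ as a prefix and @% as a suffix.
One more step from @@@@@@@@@@%@%@% gives the answer.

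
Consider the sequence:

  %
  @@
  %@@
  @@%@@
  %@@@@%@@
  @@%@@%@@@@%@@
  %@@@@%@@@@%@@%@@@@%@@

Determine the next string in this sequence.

@@%@@%@@@@%@@%@@@@%@@@@%@@%@@@@%@@

From term 3 onward, concatenate the second-to-last term with the last: %·@@ = %@@, @@·%@@ = @@%@@, …
The next term joins @@%@@%@@@@%@@ and %@@@@%@@@@%@@%@@@@%@@.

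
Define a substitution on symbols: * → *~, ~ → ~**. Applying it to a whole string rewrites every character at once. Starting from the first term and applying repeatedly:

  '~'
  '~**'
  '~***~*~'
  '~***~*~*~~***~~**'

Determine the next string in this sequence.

Rewriting the 17 symbols of ~***~*~*~~***~~** one by one yields ~** *~ *~ *~ ~** *~ ~** *~ ~** ~** *~ *~ *~ ~** ~** *~ *~; concatenated:

~***~*~*~~***~~***~~**~***~*~*~~**~***~*~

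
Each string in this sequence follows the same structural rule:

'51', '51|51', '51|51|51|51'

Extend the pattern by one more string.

51|51|51|51|51|51|51|51

s(k+1) = s(k)·|·s(k) — each term doubles the last with '|' between the halves.
One more doubling of 51|51|51|51 gives the answer.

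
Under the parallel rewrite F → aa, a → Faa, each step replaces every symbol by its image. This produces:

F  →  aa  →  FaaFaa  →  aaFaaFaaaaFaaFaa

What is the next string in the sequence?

φ(aaFaaFaaaaFaaFaa) expands symbol-by-symbol to Faa Faa aa Faa Faa aa Faa Faa Faa Faa aa Faa Faa aa Faa Faa; joining the 16 pieces gives the next term.

FaaFaaaaFaaFaaaaFaaFaaFaaFaaaaFaaFaaaaFaaFaa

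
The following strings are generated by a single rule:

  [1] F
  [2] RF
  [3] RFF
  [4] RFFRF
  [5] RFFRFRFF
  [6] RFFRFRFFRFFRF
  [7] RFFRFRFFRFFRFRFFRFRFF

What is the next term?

From term 3 onward, concatenate the last term with the second-to-last: RF·F = RFF, RFF·RF = RFFRF, …
Continuing: RFFRFRFFRFFRFRFFRFRFF · RFFRFRFFRFFRF gives term 8.

RFFRFRFFRFFRFRFFRFRFFRFFRFRFFRFFRF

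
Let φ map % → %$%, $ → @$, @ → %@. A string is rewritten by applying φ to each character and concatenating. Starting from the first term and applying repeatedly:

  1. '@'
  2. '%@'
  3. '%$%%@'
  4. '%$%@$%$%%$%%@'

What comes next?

Rewriting the 13 symbols of %$%@$%$%%$%%@ one by one yields %$% @$ %$% %@ @$ %$% @$ %$% %$% @$ %$% %$% %@; concatenated:

%$%@$%$%%@@$%$%@$%$%%$%@$%$%%$%%@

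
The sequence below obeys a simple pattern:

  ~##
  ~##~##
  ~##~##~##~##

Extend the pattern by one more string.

s(k+1) = s(k)·s(k) — each term doubles the last.
Doubling ~##~##~##~##:

~##~##~##~##~##~##~##~##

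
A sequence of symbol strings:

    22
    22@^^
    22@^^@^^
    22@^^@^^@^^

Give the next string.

The strings grow by a fixed suffix @^^ each time.
One more step from 22@^^@^^@^^ gives the answer.

22@^^@^^@^^@^^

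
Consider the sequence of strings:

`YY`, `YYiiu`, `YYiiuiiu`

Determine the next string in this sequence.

YYiiuiiuiiu

The strings grow by a fixed suffix iiu each time.
One more step from YYiiuiiu gives the answer.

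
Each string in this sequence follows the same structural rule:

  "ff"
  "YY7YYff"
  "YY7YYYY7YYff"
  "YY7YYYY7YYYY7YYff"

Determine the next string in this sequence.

YY7YYYY7YYYY7YYYY7YYff

Each term is the previous one with YY7YY prepended.
So the next term is YY7YY·YY7YYYY7YYYY7YYff.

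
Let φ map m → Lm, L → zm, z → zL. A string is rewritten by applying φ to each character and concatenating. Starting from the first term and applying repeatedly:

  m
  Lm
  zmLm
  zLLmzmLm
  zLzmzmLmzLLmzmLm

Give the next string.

zLzmzLLmzLLmzmLmzLzmzmLmzLLmzmLm

Replace each of the 16 characters of zLzmzmLmzLLmzmLm in place — zL zm zL Lm zL Lm zm Lm zL zm zm Lm zL Lm zm Lm — and concatenate.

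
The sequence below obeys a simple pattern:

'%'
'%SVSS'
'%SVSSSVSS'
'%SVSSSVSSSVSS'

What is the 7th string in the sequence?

%SVSSSVSSSVSSSVSSSVSSSVSS

The strings grow by a fixed suffix SVSS each time.
From %SVSSSVSSSVSS, 3 further steps: %SVSSSVSSSVSS → %SVSSSVSSSVSSSVSS → %SVSSSVSSSVSSSVSSSVSS → (answer).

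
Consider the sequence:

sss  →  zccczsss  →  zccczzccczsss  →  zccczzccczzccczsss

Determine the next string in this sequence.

Every step adds zcccz at the front: s(k+1) = zcccz·s(k).
Applying this once more to zccczzccczzccczsss:

zccczzccczzccczzccczsss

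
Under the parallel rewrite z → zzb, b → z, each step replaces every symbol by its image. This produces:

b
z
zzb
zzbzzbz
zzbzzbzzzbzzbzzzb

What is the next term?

Rewriting the 17 symbols of zzbzzbzzzbzzbzzzb one by one yields zzb zzb z zzb zzb z zzb zzb zzb z zzb zzb z zzb zzb zzb z; concatenated:

zzbzzbzzzbzzbzzzbzzbzzbzzzbzzbzzzbzzbzzbz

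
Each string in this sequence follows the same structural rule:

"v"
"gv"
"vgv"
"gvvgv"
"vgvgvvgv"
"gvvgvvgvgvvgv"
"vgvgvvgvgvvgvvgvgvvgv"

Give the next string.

From term 3 onward, concatenate the second-to-last term with the last: v·gv = vgv, gv·vgv = gvvgv, …
Continuing: gvvgvvgvgvvgv · vgvgvvgvgvvgvvgvgvvgv gives term 8.

gvvgvvgvgvvgvvgvgvvgvgvvgvvgvgvvgv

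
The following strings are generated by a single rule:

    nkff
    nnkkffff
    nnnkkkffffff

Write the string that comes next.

The n-th term is n n's then n k's then 2n f's (n = 1, 2, …).
Setting n = 4 gives 4, 4, 8 characters in each block.

nnnnkkkkffffffff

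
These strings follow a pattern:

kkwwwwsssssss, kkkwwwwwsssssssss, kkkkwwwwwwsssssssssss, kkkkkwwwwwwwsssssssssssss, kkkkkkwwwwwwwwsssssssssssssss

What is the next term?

The n-th term is n-1 k's then n+1 w's then 2n+1 s's, where the shown terms are n = 3, 4, 5, 6, 7.
Setting n = 8 gives 7, 9, 17 characters in each block.

kkkkkkkwwwwwwwwwsssssssssssssssss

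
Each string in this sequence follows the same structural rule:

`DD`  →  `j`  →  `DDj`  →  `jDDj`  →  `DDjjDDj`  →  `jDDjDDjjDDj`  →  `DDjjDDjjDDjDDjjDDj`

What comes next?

jDDjDDjjDDjDDjjDDjjDDjDDjjDDj

This is a Fibonacci-style word recurrence s(k) = s(k−2)·s(k−1): e.g. DD·j = DDj.
So term 8 is jDDjDDjjDDj·DDjjDDjjDDjDDjjDDj.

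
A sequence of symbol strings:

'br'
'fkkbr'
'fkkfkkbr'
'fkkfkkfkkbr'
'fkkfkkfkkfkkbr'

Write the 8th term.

Every step adds fkk at the front: s(k+1) = fkk·s(k).
From fkkfkkfkkfkkbr, 3 further steps: fkkfkkfkkfkkbr → fkkfkkfkkfkkfkkbr → fkkfkkfkkfkkfkkfkkbr → (answer).

fkkfkkfkkfkkfkkfkkfkkbr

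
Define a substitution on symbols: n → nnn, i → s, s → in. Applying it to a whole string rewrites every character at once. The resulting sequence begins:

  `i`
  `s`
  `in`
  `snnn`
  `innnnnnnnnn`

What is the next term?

Rewriting each symbol of innnnnnnnnn: i→s, n→nnn, n→nnn, n→nnn, n→nnn, n→nnn, n→nnn, n→nnn, n→nnn, n→nnn, n→nnn, which concatenates to s nnn nnn nnn nnn nnn nnn nnn nnn nnn nnn.

snnnnnnnnnnnnnnnnnnnnnnnnnnnnnn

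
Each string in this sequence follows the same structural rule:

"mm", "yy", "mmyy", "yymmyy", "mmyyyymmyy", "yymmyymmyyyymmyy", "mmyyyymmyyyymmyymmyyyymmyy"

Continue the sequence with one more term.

Each term (from the third on) is the two preceding terms concatenated in order: term 3 = mm·yy = mmyy.
So term 8 is yymmyymmyyyymmyy·mmyyyymmyyyymmyymmyyyymmyy.

yymmyymmyyyymmyymmyyyymmyyyymmyymmyyyymmyy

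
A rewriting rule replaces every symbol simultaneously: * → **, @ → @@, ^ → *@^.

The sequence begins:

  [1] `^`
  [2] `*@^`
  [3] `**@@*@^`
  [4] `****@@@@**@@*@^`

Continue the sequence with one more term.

φ(****@@@@**@@*@^) expands symbol-by-symbol to ** ** ** ** @@ @@ @@ @@ ** ** @@ @@ ** @@ *@^; joining the 15 pieces gives the next term.

********@@@@@@@@****@@@@**@@*@^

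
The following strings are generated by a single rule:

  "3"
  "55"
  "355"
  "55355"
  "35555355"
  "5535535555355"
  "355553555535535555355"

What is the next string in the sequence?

5535535555355355553555535535555355

Each term (from the third on) is the two preceding terms concatenated in order: term 3 = 3·55 = 355.
So term 8 is 5535535555355·355553555535535555355.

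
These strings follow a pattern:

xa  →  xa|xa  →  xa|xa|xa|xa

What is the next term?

xa|xa|xa|xa|xa|xa|xa|xa

Every step duplicates the string with '|' between the halves.
One more doubling of xa|xa|xa|xa gives the answer.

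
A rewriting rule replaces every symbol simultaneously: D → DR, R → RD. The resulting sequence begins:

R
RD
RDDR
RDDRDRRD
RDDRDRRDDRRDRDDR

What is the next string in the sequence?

RDDRDRRDDRRDRDDRDRRDRDDRRDDRDRRD

Applying the rule to each of the 16 symbols of RDDRDRRDDRRDRDDR gives the pieces RD DR DR RD DR RD RD DR DR RD RD DR RD DR DR RD, which concatenate to the answer.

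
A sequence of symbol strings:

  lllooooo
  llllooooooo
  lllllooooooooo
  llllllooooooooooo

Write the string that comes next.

lllllllooooooooooooo

Reading off run lengths: l runs 3, 4, 5, 6; o runs 5, 7, 9, 11 — each is linear in n, where the shown terms are n = 2, 3, 4, 5.
Setting n = 6 gives 7, 13 characters in each block.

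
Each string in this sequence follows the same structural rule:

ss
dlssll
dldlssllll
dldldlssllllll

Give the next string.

Every step adds dl to the front and ll to the end of the previous string.
Applying this once more to dldldlssllllll:

dldldldlssllllllll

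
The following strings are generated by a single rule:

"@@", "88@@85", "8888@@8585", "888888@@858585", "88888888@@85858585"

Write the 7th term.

888888888888@@858585858585

s(k+1) = 88·s(k)·85, so each term gains 88 as a prefix and 85 as a suffix.
From 88888888@@85858585, 2 further steps: 88888888@@85858585 → 8888888888@@8585858585 → (answer).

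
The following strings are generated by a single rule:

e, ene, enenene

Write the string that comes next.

Each string is two copies of the previous one joined by 'n'.
Doubling enenene with 'n' between the halves:

enenenenenenene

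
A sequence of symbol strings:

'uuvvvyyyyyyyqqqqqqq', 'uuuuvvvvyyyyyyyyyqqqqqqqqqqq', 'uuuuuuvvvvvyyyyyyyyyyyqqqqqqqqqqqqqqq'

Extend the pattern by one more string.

uuuuuuuuvvvvvvyyyyyyyyyyyyyqqqqqqqqqqqqqqqqqqq

Each string has the form u^{2n-2} v^{n+1} y^{2n+3} q^{4n-1}, where the shown terms are n = 2, 3, 4.
At n = 5 the blocks have lengths 8, 6, 13, 19.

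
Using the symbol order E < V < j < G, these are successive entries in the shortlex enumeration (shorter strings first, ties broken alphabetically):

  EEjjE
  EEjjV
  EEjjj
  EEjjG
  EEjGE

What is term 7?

Stepping forward 2 times from EEjGE: EEjGE → EEjGV, then the target.

EEjGj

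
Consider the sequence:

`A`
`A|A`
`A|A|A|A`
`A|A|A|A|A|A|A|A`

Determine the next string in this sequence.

Every step duplicates the string with '|' between the halves.
So the next term is two copies of A|A|A|A|A|A|A|A with '|' between the halves.

A|A|A|A|A|A|A|A|A|A|A|A|A|A|A|A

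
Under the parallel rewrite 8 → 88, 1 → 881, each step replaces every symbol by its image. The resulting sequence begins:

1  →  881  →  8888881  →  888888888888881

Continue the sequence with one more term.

8888888888888888888888888888881

φ(888888888888881) expands symbol-by-symbol to 88 88 88 88 88 88 88 88 88 88 88 88 88 88 881; joining the 15 pieces gives the next term.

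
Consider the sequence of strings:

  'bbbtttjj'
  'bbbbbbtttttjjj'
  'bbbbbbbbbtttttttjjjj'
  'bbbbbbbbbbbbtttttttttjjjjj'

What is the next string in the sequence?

The n-th term is 3n b's then 2n+1 t's then n+1 j's (n = 1, 2, …).
At n = 5 the blocks have lengths 15, 11, 6.

bbbbbbbbbbbbbbbtttttttttttjjjjjj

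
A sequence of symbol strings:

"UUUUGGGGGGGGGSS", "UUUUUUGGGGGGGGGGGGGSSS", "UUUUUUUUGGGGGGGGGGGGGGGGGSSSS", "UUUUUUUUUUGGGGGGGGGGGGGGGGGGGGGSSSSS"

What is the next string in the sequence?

UUUUUUUUUUUUGGGGGGGGGGGGGGGGGGGGGGGGGSSSSSS

Term n consists of 2n U's, followed by 4n+1 G's, followed by n S's, where the shown terms are n = 2, 3, 4, 5.
At n = 6 the blocks have lengths 12, 25, 6.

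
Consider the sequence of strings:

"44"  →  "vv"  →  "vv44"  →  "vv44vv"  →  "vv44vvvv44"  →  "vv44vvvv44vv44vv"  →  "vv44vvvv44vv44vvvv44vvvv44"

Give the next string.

This is a Fibonacci-style word recurrence s(k) = s(k−1)·s(k−2): e.g. vv·44 = vv44.
So term 8 is vv44vvvv44vv44vvvv44vvvv44·vv44vvvv44vv44vv.

vv44vvvv44vv44vvvv44vvvv44vv44vvvv44vv44vv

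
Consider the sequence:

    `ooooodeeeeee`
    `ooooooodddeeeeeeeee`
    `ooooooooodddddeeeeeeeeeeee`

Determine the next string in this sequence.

ooooooooooodddddddeeeeeeeeeeeeeee

Each string has the form o^{2n+3} d^{2n-1} e^{3n+3} (n = 1, 2, …).
Setting n = 4 gives 11, 7, 15 characters in each block.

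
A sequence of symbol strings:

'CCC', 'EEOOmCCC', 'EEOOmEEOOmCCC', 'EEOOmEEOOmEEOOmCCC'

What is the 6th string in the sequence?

EEOOmEEOOmEEOOmEEOOmEEOOmCCC

Every step adds EEOOm at the front: s(k+1) = EEOOm·s(k).
From EEOOmEEOOmEEOOmCCC, 2 further steps: EEOOmEEOOmEEOOmCCC → EEOOmEEOOmEEOOmEEOOmCCC → (answer).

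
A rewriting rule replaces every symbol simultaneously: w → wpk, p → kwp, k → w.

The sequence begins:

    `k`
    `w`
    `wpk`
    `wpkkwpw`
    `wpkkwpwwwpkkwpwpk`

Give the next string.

wpkkwpwwwpkkwpwpkwpkwpkkwpwwwpkkwpwpkkwpw

Applying the rule to each of the 17 symbols of wpkkwpwwwpkkwpwpk gives the pieces wpk kwp w w wpk kwp wpk wpk wpk kwp w w wpk kwp wpk kwp w, which concatenate to the answer.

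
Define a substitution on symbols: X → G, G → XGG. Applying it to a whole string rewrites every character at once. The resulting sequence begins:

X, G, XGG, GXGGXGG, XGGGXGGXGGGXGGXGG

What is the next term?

GXGGXGGXGGGXGGXGGGXGGXGGXGGGXGGXGGGXGGXGG

Applying the rule to each of the 17 symbols of XGGGXGGXGGGXGGXGG gives the pieces G XGG XGG XGG G XGG XGG G XGG XGG XGG G XGG XGG G XGG XGG, which concatenate to the answer.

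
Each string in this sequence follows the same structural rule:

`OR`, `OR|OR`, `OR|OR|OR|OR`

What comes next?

OR|OR|OR|OR|OR|OR|OR|OR

s(k+1) = s(k)·|·s(k) — each term doubles the last with '|' between the halves.
One more doubling of OR|OR|OR|OR gives the answer.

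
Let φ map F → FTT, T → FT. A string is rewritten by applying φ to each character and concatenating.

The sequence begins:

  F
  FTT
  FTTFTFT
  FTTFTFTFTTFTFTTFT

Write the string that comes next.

Rewriting the 17 symbols of FTTFTFTFTTFTFTTFT one by one yields FTT FT FT FTT FT FTT FT FTT FT FT FTT FT FTT FT FT FTT FT; concatenated:

FTTFTFTFTTFTFTTFTFTTFTFTFTTFTFTTFTFTFTTFT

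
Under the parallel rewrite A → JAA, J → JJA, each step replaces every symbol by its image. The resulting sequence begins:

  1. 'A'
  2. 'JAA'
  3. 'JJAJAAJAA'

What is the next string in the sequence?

JJAJJAJAAJJAJAAJAAJJAJAAJAA

Expanding JJAJAAJAA: J→JJA, J→JJA, A→JAA, J→JJA, A→JAA, A→JAA, J→JJA, A→JAA, A→JAA. Concatenated: JJA JJA JAA JJA JAA JAA JJA JAA JAA.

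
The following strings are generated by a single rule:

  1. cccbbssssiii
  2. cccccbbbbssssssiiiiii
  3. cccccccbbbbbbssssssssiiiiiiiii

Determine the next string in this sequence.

Term n consists of 2n+1 c's, followed by 2n b's, followed by 2n+2 s's, followed by 3n i's (n = 1, 2, …).
Setting n = 4 gives 9, 8, 10, 12 characters in each block.

cccccccccbbbbbbbbssssssssssiiiiiiiiiiii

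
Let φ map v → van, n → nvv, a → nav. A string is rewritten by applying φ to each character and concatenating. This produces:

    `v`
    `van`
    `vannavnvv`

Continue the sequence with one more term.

Apply φ to vannavnvv symbol by symbol: v→van, a→nav, n→nvv, n→nvv, a→nav, v→van, n→nvv, v→van, v→van; joined: van nav nvv nvv nav van nvv van van.

vannavnvvnvvnavvannvvvanvan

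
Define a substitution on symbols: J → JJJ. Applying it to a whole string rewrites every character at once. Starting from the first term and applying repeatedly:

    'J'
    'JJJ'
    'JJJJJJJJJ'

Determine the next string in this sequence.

JJJJJJJJJJJJJJJJJJJJJJJJJJJ

Rewriting each symbol of JJJJJJJJJ: J→JJJ, J→JJJ, J→JJJ, J→JJJ, J→JJJ, J→JJJ, J→JJJ, J→JJJ, J→JJJ, which concatenates to JJJ JJJ JJJ JJJ JJJ JJJ JJJ JJJ JJJ.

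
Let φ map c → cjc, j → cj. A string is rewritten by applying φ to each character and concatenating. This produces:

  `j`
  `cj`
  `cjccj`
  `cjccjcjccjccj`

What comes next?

cjccjcjccjccjcjccjcjccjccjcjccjccj

Replace each of the 13 characters of cjccjcjccjccj in place — cjc cj cjc cjc cj cjc cj cjc cjc cj cjc cjc cj — and concatenate.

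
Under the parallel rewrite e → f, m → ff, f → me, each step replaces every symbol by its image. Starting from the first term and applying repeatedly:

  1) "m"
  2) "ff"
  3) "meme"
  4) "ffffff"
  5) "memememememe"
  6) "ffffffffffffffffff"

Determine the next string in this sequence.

Replace each of the 18 characters of ffffffffffffffffff in place — me me me me me me me me me me me me me me me me me me — and concatenate.

memememememememememememememememememe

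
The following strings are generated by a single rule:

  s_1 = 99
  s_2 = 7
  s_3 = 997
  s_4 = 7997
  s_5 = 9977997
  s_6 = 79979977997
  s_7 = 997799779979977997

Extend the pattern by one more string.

79979977997997799779979977997

Each term (from the third on) is the two preceding terms concatenated in order: term 3 = 99·7 = 997.
So term 8 is 79979977997·997799779979977997.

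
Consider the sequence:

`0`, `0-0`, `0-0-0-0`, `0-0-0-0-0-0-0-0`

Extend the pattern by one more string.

s(k+1) = s(k)·-·s(k) — each term doubles the last with '-' between the halves.
Doubling 0-0-0-0-0-0-0-0 with '-' between the halves:

0-0-0-0-0-0-0-0-0-0-0-0-0-0-0-0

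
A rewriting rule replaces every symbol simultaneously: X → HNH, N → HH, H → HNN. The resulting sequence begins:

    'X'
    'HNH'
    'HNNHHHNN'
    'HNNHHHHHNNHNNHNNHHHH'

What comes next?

φ(HNNHHHHHNNHNNHNNHHHH) expands symbol-by-symbol to HNN HH HH HNN HNN HNN HNN HNN HH HH HNN HH HH HNN HH HH HNN HNN HNN HNN; joining the 20 pieces gives the next term.

HNNHHHHHNNHNNHNNHNNHNNHHHHHNNHHHHHNNHHHHHNNHNNHNNHNN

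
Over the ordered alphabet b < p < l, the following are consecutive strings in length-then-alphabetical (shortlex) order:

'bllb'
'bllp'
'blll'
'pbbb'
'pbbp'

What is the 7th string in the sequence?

pbpb

Stepping forward 2 times from pbbp: pbbp → pbbl, then the target.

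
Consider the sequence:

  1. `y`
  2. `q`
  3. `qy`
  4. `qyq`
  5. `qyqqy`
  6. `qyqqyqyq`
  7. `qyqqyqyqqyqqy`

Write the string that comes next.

qyqqyqyqqyqqyqyqqyqyq

Each term (from the third on) is the previous term followed by the one before it: term 3 = q·y = qy.
So term 8 is qyqqyqyqqyqqy·qyqqyqyq.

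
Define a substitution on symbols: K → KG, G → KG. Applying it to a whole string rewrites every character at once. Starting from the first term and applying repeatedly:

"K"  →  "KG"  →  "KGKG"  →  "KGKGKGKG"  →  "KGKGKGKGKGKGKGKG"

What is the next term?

Applying the rule to each of the 16 symbols of KGKGKGKGKGKGKGKG gives the pieces KG KG KG KG KG KG KG KG KG KG KG KG KG KG KG KG, which concatenate to the answer.

KGKGKGKGKGKGKGKGKGKGKGKGKGKGKGKG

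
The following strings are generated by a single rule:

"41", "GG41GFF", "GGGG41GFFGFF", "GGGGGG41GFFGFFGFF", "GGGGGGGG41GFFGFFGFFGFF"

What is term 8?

GGGGGGGGGGGGGG41GFFGFFGFFGFFGFFGFFGFF

Each term wraps the previous one in GG on the left and GFF on the right.
From GGGGGGGG41GFFGFFGFFGFF, 3 further steps: GGGGGGGG41GFFGFFGFFGFF → GGGGGGGGGG41GFFGFFGFFGFFGFF → GGGGGGGGGGGG41GFFGFFGFFGFFGFFGFF → (answer).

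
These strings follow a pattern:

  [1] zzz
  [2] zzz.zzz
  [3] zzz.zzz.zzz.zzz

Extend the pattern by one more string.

zzz.zzz.zzz.zzz.zzz.zzz.zzz.zzz

s(k+1) = s(k)·.·s(k) — each term doubles the last with '.' between the halves.
So the next term is two copies of zzz.zzz.zzz.zzz with '.' between the halves.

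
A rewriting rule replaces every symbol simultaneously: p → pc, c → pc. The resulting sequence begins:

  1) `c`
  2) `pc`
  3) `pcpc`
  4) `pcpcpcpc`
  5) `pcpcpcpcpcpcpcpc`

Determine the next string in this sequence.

φ(pcpcpcpcpcpcpcpc) expands symbol-by-symbol to pc pc pc pc pc pc pc pc pc pc pc pc pc pc pc pc; joining the 16 pieces gives the next term.

pcpcpcpcpcpcpcpcpcpcpcpcpcpcpcpc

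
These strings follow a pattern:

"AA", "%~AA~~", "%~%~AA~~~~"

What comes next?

Every step adds %~ to the front and ~~ to the end of the previous string.
Applying this once more to %~%~AA~~~~:

%~%~%~AA~~~~~~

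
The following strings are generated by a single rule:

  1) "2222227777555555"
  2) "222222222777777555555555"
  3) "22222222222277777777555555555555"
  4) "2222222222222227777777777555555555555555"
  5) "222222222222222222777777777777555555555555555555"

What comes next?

The n-th term is 3n 2's then 2n 7's then 3n 5's, where the shown terms are n = 2, 3, 4, 5, 6.
For the next term, n = 7, so the run lengths are 21, 14, 21.

22222222222222222222277777777777777555555555555555555555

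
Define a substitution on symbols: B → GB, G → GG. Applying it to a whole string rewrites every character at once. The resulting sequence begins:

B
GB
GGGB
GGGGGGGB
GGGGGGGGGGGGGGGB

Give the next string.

Rewriting the 16 symbols of GGGGGGGGGGGGGGGB one by one yields GG GG GG GG GG GG GG GG GG GG GG GG GG GG GG GB; concatenated:

GGGGGGGGGGGGGGGGGGGGGGGGGGGGGGGB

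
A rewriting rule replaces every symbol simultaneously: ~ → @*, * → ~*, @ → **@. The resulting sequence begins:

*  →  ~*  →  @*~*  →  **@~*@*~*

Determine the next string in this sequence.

~*~***@@*~***@~*@*~*

Expanding **@~*@*~*: *→~*, *→~*, @→**@, ~→@*, *→~*, @→**@, *→~*, ~→@*, *→~*. Concatenated: ~* ~* **@ @* ~* **@ ~* @* ~*.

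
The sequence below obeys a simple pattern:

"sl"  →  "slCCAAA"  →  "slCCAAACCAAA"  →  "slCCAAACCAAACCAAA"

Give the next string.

slCCAAACCAAACCAAACCAAA

Every step adds CCAAA to the end: s(k+1) = s(k)·CCAAA.
So the next term is slCCAAACCAAACCAAA·CCAAA.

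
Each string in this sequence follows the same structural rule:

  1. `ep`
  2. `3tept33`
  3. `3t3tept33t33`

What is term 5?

Every step adds 3t to the front and t33 to the end of the previous string.
From 3t3tept33t33, 2 further steps: 3t3tept33t33 → 3t3t3tept33t33t33 → (answer).

3t3t3t3tept33t33t33t33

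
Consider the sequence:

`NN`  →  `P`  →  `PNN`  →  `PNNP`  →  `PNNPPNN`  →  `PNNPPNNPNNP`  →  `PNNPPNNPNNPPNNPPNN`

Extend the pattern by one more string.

This is a Fibonacci-style word recurrence s(k) = s(k−1)·s(k−2): e.g. P·NN = PNN.
So term 8 is PNNPPNNPNNPPNNPPNN·PNNPPNNPNNP.

PNNPPNNPNNPPNNPPNNPNNPPNNPNNP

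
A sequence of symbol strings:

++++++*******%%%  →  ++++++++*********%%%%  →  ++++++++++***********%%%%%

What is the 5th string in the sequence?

The n-th term is 2n +'s then 2n+1 *'s then n %'s, where the shown terms are n = 3, 4, 5.
For term 5, n = 7, so the run lengths are 14, 15, 7.

++++++++++++++***************%%%%%%%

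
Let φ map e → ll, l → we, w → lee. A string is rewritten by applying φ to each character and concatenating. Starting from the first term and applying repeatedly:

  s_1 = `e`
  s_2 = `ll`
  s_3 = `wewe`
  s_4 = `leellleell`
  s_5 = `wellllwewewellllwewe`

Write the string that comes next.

leellweweweweleellleellleellweweweweleellleell

Applying the rule to each of the 20 symbols of wellllwewewellllwewe gives the pieces lee ll we we we we lee ll lee ll lee ll we we we we lee ll lee ll, which concatenate to the answer.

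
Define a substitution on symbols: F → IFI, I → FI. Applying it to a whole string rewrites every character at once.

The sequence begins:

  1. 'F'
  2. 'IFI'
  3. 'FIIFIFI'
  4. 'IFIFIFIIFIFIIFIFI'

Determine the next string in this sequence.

Rewriting the 17 symbols of IFIFIFIIFIFIIFIFI one by one yields FI IFI FI IFI FI IFI FI FI IFI FI IFI FI FI IFI FI IFI FI; concatenated:

FIIFIFIIFIFIIFIFIFIIFIFIIFIFIFIIFIFIIFIFI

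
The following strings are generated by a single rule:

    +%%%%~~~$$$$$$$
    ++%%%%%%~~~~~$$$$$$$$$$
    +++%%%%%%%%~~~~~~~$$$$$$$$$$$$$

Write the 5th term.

The n-th term is n-1 +'s then 2n %'s then 2n-1 ~'s then 3n+1 $'s, where the shown terms are n = 2, 3, 4.
Setting n = 6 gives 5, 12, 11, 19 characters in each block.

+++++%%%%%%%%%%%%~~~~~~~~~~~$$$$$$$$$$$$$$$$$$$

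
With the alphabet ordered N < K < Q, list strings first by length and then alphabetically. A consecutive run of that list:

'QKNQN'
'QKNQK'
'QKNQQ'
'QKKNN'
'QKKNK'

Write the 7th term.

Continuing the enumeration 2 steps past QKKNK: QKKNK → QKKNQ → (answer).

QKKKN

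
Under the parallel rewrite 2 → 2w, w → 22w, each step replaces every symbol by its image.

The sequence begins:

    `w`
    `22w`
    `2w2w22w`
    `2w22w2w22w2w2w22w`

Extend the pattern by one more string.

Rewriting the 17 symbols of 2w22w2w22w2w2w22w one by one yields 2w 22w 2w 2w 22w 2w 22w 2w 2w 22w 2w 22w 2w 22w 2w 2w 22w; concatenated:

2w22w2w2w22w2w22w2w2w22w2w22w2w22w2w2w22w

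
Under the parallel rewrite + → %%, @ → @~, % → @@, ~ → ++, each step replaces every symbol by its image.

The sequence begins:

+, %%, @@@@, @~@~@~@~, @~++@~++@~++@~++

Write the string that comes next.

Rewriting the 16 symbols of @~++@~++@~++@~++ one by one yields @~ ++ %% %% @~ ++ %% %% @~ ++ %% %% @~ ++ %% %%; concatenated:

@~++%%%%@~++%%%%@~++%%%%@~++%%%%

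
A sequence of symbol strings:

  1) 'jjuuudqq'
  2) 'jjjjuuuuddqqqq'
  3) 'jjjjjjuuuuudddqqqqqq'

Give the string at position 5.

Reading off run lengths: j runs 2, 4, 6; u runs 3, 4, 5; d runs 1, 2, 3; q runs 2, 4, 6 — each is linear in n, where the shown terms are n = 2, 3, 4.
For term 5, n = 6, so the run lengths are 10, 7, 5, 10.

jjjjjjjjjjuuuuuuudddddqqqqqqqqqq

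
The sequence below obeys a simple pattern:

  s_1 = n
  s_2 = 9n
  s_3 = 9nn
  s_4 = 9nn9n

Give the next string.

Each term (from the third on) is the previous term followed by the one before it: term 3 = 9n·n = 9nn.
Continuing: 9nn9n · 9nn gives term 5.

9nn9n9nn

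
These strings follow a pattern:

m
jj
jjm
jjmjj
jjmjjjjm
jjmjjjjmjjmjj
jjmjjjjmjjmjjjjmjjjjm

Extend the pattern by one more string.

This is a Fibonacci-style word recurrence s(k) = s(k−1)·s(k−2): e.g. jj·m = jjm.
So term 8 is jjmjjjjmjjmjjjjmjjjjm·jjmjjjjmjjmjj.

jjmjjjjmjjmjjjjmjjjjmjjmjjjjmjjmjj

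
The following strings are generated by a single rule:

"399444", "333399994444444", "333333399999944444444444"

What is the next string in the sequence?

333333333399999999444444444444444

Term n consists of 3n-2 3's, followed by 2n 9's, followed by 4n-1 4's (n = 1, 2, …).
For the next term, n = 4, so the run lengths are 10, 8, 15.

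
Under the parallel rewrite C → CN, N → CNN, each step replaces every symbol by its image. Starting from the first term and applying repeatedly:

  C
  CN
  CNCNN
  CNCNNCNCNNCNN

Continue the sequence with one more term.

CNCNNCNCNNCNNCNCNNCNCNNCNNCNCNNCNN

Replace each of the 13 characters of CNCNNCNCNNCNN in place — CN CNN CN CNN CNN CN CNN CN CNN CNN CN CNN CNN — and concatenate.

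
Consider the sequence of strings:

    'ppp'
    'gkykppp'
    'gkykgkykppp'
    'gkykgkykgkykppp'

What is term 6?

gkykgkykgkykgkykgkykppp

Each term is the previous one with gkyk prepended.
From gkykgkykgkykppp, 2 further steps: gkykgkykgkykppp → gkykgkykgkykgkykppp → (answer).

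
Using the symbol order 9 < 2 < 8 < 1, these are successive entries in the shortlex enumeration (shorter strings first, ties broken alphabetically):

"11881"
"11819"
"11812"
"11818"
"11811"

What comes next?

Find the rightmost character of 11811 below 1, bump it to the next letter, and reset everything to its right to 9.

11199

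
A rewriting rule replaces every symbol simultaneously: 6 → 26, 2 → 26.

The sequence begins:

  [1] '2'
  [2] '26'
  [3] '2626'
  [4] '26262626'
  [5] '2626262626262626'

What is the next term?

Applying the rule to each of the 16 symbols of 2626262626262626 gives the pieces 26 26 26 26 26 26 26 26 26 26 26 26 26 26 26 26, which concatenate to the answer.

26262626262626262626262626262626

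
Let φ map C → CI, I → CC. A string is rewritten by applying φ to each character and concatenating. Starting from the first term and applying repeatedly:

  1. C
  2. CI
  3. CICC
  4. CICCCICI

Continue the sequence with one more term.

Apply φ to CICCCICI symbol by symbol: C→CI, I→CC, C→CI, C→CI, C→CI, I→CC, C→CI, I→CC; joined: CI CC CI CI CI CC CI CC.

CICCCICICICCCICC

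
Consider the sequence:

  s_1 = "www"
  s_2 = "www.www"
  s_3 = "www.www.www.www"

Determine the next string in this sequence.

Every step duplicates the string with '.' between the halves.
One more doubling of www.www.www.www gives the answer.

www.www.www.www.www.www.www.www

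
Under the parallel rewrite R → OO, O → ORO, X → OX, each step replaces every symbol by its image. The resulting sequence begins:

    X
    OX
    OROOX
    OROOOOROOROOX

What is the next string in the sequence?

OROOOOROOROOROOROOOOROOROOOOROOROOX

Replace each of the 13 characters of OROOOOROOROOX in place — ORO OO ORO ORO ORO ORO OO ORO ORO OO ORO ORO OX — and concatenate.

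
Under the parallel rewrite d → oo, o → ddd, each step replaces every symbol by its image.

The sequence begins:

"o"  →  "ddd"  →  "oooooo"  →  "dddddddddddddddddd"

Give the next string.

φ(dddddddddddddddddd) expands symbol-by-symbol to oo oo oo oo oo oo oo oo oo oo oo oo oo oo oo oo oo oo; joining the 18 pieces gives the next term.

oooooooooooooooooooooooooooooooooooo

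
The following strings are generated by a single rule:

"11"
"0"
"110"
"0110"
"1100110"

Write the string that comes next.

From term 3 onward, concatenate the second-to-last term with the last: 11·0 = 110, 0·110 = 0110, …
The next term joins 0110 and 1100110.

01101100110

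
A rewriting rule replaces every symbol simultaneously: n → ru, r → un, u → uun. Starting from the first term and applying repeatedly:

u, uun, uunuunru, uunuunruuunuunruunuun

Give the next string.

uunuunruuunuunruunuunuunuunruuunuunruunuunuunruuunuunru

φ(uunuunruuunuunruunuun) expands symbol-by-symbol to uun uun ru uun uun ru un uun uun uun ru uun uun ru un uun uun ru uun uun ru; joining the 21 pieces gives the next term.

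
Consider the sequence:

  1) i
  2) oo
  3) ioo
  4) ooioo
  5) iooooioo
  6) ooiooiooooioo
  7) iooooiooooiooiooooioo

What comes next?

From term 3 onward, concatenate the second-to-last term with the last: i·oo = ioo, oo·ioo = ooioo, …
So term 8 is ooiooiooooioo·iooooiooooiooiooooioo.

ooiooiooooiooiooooiooooiooiooooioo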